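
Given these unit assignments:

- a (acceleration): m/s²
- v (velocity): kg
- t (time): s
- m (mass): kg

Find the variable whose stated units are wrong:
v

The variable v (velocity) should have units m/s, not kg.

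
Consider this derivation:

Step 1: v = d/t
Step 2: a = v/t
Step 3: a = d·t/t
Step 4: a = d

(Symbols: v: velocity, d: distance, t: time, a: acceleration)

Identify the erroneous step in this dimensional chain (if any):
Step 3

Step 1: v = d/t → LHS [L T^-1], RHS [L T^-1] ✓
Step 2: a = v/t → LHS [L T^-2], RHS [L T^-2] ✓
Step 3: a = d·t/t → LHS [L T^-2], RHS [L] ✗

The first dimensional inconsistency appears in step 3: a = d·t/t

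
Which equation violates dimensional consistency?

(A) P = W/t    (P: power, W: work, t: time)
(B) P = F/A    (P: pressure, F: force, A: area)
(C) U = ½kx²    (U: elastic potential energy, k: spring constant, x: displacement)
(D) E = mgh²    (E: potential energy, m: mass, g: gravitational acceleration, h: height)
(D) E = mgh²

The equation (D) E = mgh² is dimensionally incorrect.

LHS (E): [L^2 M T^-2]
RHS (mgh²): [L^3 M T^-2] ✗

The dimensions do not match. The other three equations balance.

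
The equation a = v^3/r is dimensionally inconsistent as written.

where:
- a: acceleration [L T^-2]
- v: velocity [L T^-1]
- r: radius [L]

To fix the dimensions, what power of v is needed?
The exponent of v should be 2: a = v^2/r

The LHS a has dimensions [L T^-2]; v has dimensions [L T^-1].
As written, the RHS v^3/r (exponent 3 on v) has dimensions [L^2 T^-3], which does not match.
With exponent 2, the RHS v^2/r has dimensions [L T^-2], matching the LHS.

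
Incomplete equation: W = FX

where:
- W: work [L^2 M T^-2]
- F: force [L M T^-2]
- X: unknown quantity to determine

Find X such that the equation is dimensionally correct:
X = d (distance), dimensions [L]

W has dimensions [L^2 M T^-2]; the rest of the RHS (F) has dimensions [L M T^-2].
So X must have dimensions [L] — X = d (distance).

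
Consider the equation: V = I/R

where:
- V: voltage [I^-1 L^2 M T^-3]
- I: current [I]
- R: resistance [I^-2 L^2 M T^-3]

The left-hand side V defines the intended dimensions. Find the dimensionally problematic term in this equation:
The right-hand side term I/R

V has dimensions [I^-1 L^2 M T^-3], but I/R has dimensions [I^3 L^-2 M^-1 T^3], so the term I/R is dimensionally wrong for V.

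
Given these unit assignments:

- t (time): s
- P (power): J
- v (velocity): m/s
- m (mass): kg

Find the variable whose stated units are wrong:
P

The variable P (power) should have units W, not J.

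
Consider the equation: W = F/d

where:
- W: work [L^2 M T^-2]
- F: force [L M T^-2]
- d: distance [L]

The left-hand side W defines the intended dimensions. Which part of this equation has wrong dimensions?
The right-hand side term F/d

W has dimensions [L^2 M T^-2], but F/d has dimensions [M T^-2], so the term F/d is dimensionally wrong for W.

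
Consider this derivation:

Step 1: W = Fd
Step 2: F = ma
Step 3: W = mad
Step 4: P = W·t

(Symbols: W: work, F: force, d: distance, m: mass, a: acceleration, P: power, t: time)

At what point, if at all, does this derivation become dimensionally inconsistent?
Step 4

Step 1: W = Fd → LHS [L^2 M T^-2], RHS [L^2 M T^-2] ✓
Step 2: F = ma → LHS [L M T^-2], RHS [L M T^-2] ✓
Step 3: W = mad → LHS [L^2 M T^-2], RHS [L^2 M T^-2] ✓
Step 4: P = W·t → LHS [L^2 M T^-3], RHS [L^2 M T^-1] ✗

The first dimensional inconsistency appears in step 4: P = W·t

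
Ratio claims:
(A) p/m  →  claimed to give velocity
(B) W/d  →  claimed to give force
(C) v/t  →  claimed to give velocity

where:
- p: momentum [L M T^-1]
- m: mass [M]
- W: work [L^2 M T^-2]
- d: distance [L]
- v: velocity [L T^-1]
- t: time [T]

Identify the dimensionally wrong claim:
(C) v/t does not give velocity

(A) p/m: [L T^-1] = velocity [L T^-1] ✓
(B) W/d: [L M T^-2] = force [L M T^-2] ✓
(C) v/t: [L T^-2] ≠ velocity [L T^-1] ✗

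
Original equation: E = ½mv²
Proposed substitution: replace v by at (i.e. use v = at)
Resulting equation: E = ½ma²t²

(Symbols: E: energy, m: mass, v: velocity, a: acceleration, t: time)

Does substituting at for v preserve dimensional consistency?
Yes

[v] = [L T^-1] and [at] = [L T^-1]. These match, so the substitution replaces a quantity by one of the same dimensions and the result E = ½ma²t² has LHS [L^2 M T^-2] vs RHS [L^2 M T^-2] — still consistent.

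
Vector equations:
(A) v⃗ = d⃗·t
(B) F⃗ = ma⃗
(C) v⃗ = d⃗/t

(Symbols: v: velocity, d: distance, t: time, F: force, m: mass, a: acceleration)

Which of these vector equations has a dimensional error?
(A) v⃗ = d⃗·t

(A) v⃗ = d⃗·t: LHS [L T^-1], RHS [L T] ✗ — velocity is displacement per time; should be d⃗/t
(B) F⃗ = ma⃗: LHS [L M T^-2], RHS [L M T^-2] ✓ — Force and acceleration are vectors, mass is a scalar
(C) v⃗ = d⃗/t: LHS [L T^-1], RHS [L T^-1] ✓ — displacement (vector) divided by time (scalar)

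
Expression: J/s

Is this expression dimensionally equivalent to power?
Yes

The expression J/s has dimensions [L^2 M T^-3], which is exactly power [L^2 M T^-3].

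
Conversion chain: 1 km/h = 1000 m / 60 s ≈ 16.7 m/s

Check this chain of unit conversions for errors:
The chain is incorrect (it contains an error).

Incorrect: 1 h = 3600 s, not 60 s (1 km/h ≈ 0.278 m/s)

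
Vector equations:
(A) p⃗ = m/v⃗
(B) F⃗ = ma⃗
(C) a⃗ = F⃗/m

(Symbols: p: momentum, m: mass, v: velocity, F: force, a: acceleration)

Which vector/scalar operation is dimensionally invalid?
(A) p⃗ = m/v⃗

(A) p⃗ = m/v⃗: LHS [L M T^-1], RHS [L^-1 M T] ✗ — momentum is mass times velocity; should be mv⃗ (and division by a vector is undefined)
(B) F⃗ = ma⃗: LHS [L M T^-2], RHS [L M T^-2] ✓ — Force and acceleration are vectors, mass is a scalar
(C) a⃗ = F⃗/m: LHS [L T^-2], RHS [L T^-2] ✓ — force (vector) divided by mass (scalar)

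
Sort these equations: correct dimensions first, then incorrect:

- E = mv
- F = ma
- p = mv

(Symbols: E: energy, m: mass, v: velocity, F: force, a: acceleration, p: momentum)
Dimensionally correct: F = ma, p = mv
Dimensionally incorrect: E = mv
Ordered (correct first, then incorrect): F = ma, p = mv, E = mv

- E = mv: LHS [L^2 M T^-2], RHS [L M T^-1] → incorrect ✗
- F = ma: LHS [L M T^-2], RHS [L M T^-2] → correct ✓
- p = mv: LHS [L M T^-1], RHS [L M T^-1] → correct ✓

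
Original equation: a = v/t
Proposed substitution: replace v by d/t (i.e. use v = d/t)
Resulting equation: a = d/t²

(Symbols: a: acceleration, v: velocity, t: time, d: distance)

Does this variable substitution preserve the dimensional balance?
Yes

[v] = [L T^-1] and [d/t] = [L T^-1]. These match, so the substitution replaces a quantity by one of the same dimensions and the result a = d/t² has LHS [L T^-2] vs RHS [L T^-2] — still consistent.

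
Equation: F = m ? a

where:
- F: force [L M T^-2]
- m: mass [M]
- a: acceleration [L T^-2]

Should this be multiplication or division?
multiplication (×): F = m × a

F [L M T^-2]; m [M]; a [L T^-2].
m × a → [L M T^-2] ✓
m ÷ a → [L^-1 M T^2] ✗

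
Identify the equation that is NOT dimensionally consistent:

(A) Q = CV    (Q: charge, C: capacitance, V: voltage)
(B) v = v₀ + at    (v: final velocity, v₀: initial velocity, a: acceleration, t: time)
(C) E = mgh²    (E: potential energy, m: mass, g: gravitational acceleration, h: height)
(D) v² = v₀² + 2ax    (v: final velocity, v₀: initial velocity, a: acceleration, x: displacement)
(C) E = mgh²

The equation (C) E = mgh² is dimensionally incorrect.

LHS (E): [L^2 M T^-2]
RHS (mgh²): [L^3 M T^-2] ✗

The dimensions do not match. The other three equations balance.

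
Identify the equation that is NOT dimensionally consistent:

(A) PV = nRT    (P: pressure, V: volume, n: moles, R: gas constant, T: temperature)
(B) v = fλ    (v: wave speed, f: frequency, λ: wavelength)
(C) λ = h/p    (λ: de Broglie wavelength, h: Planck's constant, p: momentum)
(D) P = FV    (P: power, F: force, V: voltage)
(D) P = FV

The equation (D) P = FV is dimensionally incorrect.

LHS (P): [L^2 M T^-3]
RHS (FV): [I^-1 L^3 M^2 T^-5] ✗

The dimensions do not match. The other three equations balance.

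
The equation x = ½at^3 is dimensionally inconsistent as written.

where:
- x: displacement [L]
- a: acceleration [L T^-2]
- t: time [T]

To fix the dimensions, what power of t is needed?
The exponent of t should be 2: x = ½at^2

The LHS x has dimensions [L]; t has dimensions [T].
As written, the RHS ½at^3 (exponent 3 on t) has dimensions [L T], which does not match.
With exponent 2, the RHS ½at^2 has dimensions [L], matching the LHS.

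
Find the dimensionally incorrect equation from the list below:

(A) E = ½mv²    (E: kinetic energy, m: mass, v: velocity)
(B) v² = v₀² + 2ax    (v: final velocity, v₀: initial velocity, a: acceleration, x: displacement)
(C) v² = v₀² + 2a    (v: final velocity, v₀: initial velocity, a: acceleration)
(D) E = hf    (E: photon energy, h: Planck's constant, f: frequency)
(C) v² = v₀² + 2a

The equation (C) v² = v₀² + 2a is dimensionally incorrect.

LHS (v²): [L^2 T^-2]
RHS terms:
  - v₀²: [L^2 T^-2] ✓
  - 2a: [L T^-2] ✗ (does not match LHS)

The dimensions do not match. The other three equations balance.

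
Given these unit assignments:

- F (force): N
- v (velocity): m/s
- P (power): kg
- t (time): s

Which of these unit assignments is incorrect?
P

The variable P (power) should have units W, not kg.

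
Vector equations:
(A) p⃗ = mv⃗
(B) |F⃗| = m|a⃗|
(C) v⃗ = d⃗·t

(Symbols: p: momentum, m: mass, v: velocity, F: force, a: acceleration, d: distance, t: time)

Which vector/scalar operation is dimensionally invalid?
(C) v⃗ = d⃗·t

(A) p⃗ = mv⃗: LHS [L M T^-1], RHS [L M T^-1] ✓ — mass (scalar) times velocity (vector)
(B) |F⃗| = m|a⃗|: LHS [L M T^-2], RHS [L M T^-2] ✓ — magnitudes of vectors are scalars
(C) v⃗ = d⃗·t: LHS [L T^-1], RHS [L T] ✗ — velocity is displacement per time; should be d⃗/t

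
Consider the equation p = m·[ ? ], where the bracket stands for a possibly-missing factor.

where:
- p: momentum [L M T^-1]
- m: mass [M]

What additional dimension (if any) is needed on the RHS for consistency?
[L T^-1] — velocity (e.g. v)

p has dimensions [L M T^-1]; m has dimensions [M].
The bracketed factor must supply [L M T^-1] / [M] = [L T^-1].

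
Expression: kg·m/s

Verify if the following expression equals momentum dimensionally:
Yes

The expression kg·m/s has dimensions [L M T^-1], which is exactly momentum [L M T^-1].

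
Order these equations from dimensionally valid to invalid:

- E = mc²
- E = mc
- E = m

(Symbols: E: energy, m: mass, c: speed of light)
Dimensionally correct: E = mc²
Dimensionally incorrect: E = mc, E = m
Ordered (correct first, then incorrect): E = mc², E = mc, E = m

- E = mc²: LHS [L^2 M T^-2], RHS [L^2 M T^-2] → correct ✓
- E = mc: LHS [L^2 M T^-2], RHS [L M T^-1] → incorrect ✗
- E = m: LHS [L^2 M T^-2], RHS [M] → incorrect ✗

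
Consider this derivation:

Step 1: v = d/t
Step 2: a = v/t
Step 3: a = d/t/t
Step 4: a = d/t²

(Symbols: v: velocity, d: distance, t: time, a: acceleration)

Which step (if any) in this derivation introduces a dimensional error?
No step introduces an error — all steps are dimensionally consistent.

Step 1: v = d/t → LHS [L T^-1], RHS [L T^-1] ✓
Step 2: a = v/t → LHS [L T^-2], RHS [L T^-2] ✓
Step 3: a = d/t/t → LHS [L T^-2], RHS [L T^-2] ✓
Step 4: a = d/t² → LHS [L T^-2], RHS [L T^-2] ✓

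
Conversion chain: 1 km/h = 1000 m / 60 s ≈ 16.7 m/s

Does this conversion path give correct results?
The chain is incorrect (it contains an error).

Incorrect: 1 h = 3600 s, not 60 s (1 km/h ≈ 0.278 m/s)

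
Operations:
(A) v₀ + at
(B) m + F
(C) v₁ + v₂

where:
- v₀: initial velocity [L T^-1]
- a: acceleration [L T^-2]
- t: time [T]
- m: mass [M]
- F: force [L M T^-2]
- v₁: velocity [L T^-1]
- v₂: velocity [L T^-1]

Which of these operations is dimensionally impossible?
(B) m + F

(A) v₀ + at: v₀ [L T^-1] and at [L T^-1] — same dimensions ✓
(B) m + F: m [M] and F [L M T^-2] — different dimensions cannot be added/subtracted ✗
(C) v₁ + v₂: v₁ [L T^-1] and v₂ [L T^-1] — same dimensions ✓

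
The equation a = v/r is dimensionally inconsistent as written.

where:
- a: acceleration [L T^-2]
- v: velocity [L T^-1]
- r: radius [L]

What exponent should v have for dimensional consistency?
The exponent of v should be 2: a = v^2/r

The LHS a has dimensions [L T^-2]; v has dimensions [L T^-1].
As written, the RHS v/r (exponent 1 on v) has dimensions [T^-1], which does not match.
With exponent 2, the RHS v^2/r has dimensions [L T^-2], matching the LHS.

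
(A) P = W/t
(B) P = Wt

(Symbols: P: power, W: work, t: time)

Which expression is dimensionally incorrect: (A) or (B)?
(B)

(A) P = W/t: LHS [L^2 M T^-3], RHS [L^2 M T^-3] ✓
(B) P = Wt: LHS [L^2 M T^-3], RHS [L^2 M T^-1] ✗

Expression (B) P = Wt is dimensionally incorrect.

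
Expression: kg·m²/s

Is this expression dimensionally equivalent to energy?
No

The expression kg·m²/s has dimensions [L^2 M T^-1], but energy has dimensions [L^2 M T^-2].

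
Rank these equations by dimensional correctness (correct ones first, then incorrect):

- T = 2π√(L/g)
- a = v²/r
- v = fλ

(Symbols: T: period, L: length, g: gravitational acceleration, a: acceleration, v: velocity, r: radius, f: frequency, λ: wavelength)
Dimensionally correct: T = 2π√(L/g), a = v²/r, v = fλ
Dimensionally incorrect: none
Ordered (correct first, then incorrect): T = 2π√(L/g), a = v²/r, v = fλ

- T = 2π√(L/g): LHS [T], RHS [T] → correct ✓
- a = v²/r: LHS [L T^-2], RHS [L T^-2] → correct ✓
- v = fλ: LHS [L T^-1], RHS [L T^-1] → correct ✓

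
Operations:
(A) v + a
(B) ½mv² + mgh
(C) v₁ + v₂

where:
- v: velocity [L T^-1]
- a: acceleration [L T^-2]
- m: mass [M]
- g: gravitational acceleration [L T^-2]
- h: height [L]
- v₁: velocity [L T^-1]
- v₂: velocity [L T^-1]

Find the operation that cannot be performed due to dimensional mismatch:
(A) v + a

(A) v + a: v [L T^-1] and a [L T^-2] — different dimensions cannot be added/subtracted ✗
(B) ½mv² + mgh: ½mv² [L^2 M T^-2] and mgh [L^2 M T^-2] — same dimensions ✓
(C) v₁ + v₂: v₁ [L T^-1] and v₂ [L T^-1] — same dimensions ✓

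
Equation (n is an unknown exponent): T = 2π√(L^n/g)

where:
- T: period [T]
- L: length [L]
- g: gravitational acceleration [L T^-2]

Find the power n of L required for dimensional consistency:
n = 1

T has dimensions [T]; L has dimensions [L].
With n = 1: 2π√(L^1/g) has dimensions [T], matching the LHS ✓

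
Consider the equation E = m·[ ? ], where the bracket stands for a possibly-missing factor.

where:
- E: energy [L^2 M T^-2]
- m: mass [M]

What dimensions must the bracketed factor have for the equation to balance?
[L^2 T^-2] — velocity squared (e.g. v²)

E has dimensions [L^2 M T^-2]; m has dimensions [M].
The bracketed factor must supply [L^2 M T^-2] / [M] = [L^2 T^-2].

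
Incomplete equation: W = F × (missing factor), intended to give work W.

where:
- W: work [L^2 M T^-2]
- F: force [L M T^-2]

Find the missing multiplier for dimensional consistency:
d (distance), dimensions [L]

W has dimensions [L^2 M T^-2] and F has dimensions [L M T^-2].
The missing factor must have dimensions [L^2 M T^-2] / [L M T^-2] = [L], i.e. distance (d).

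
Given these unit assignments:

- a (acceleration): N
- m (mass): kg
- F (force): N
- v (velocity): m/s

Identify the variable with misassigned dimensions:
a

The variable a (acceleration) should have units m/s², not N.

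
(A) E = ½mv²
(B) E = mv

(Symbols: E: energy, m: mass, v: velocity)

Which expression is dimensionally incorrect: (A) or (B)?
(B)

(A) E = ½mv²: LHS [L^2 M T^-2], RHS [L^2 M T^-2] ✓
(B) E = mv: LHS [L^2 M T^-2], RHS [L M T^-1] ✗

Expression (B) E = mv is dimensionally incorrect.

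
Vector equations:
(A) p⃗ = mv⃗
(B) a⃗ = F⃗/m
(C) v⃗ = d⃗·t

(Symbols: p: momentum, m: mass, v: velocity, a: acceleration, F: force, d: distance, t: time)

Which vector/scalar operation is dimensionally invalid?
(C) v⃗ = d⃗·t

(A) p⃗ = mv⃗: LHS [L M T^-1], RHS [L M T^-1] ✓ — mass (scalar) times velocity (vector)
(B) a⃗ = F⃗/m: LHS [L T^-2], RHS [L T^-2] ✓ — force (vector) divided by mass (scalar)
(C) v⃗ = d⃗·t: LHS [L T^-1], RHS [L T] ✗ — velocity is displacement per time; should be d⃗/t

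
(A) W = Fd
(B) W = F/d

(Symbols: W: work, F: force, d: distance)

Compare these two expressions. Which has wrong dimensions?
(B)

(A) W = Fd: LHS [L^2 M T^-2], RHS [L^2 M T^-2] ✓
(B) W = F/d: LHS [L^2 M T^-2], RHS [M T^-2] ✗

Expression (B) W = F/d is dimensionally incorrect.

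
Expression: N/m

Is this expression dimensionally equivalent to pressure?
No

The expression N/m has dimensions [M T^-2], but pressure has dimensions [L^-1 M T^-2].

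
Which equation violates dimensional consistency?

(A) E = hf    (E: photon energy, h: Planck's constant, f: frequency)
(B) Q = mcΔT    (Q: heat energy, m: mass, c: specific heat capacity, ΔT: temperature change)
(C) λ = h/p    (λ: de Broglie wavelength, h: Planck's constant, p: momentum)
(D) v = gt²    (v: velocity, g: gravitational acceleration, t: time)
(D) v = gt²

The equation (D) v = gt² is dimensionally incorrect.

LHS (v): [L T^-1]
RHS (gt²): [L] ✗

The dimensions do not match. The other three equations balance.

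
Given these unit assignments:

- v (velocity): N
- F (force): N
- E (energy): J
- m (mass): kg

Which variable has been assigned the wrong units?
v

The variable v (velocity) should have units m/s, not N.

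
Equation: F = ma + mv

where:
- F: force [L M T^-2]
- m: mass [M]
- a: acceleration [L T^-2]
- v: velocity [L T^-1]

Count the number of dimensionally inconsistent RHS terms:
1

LHS F: [L M T^-2]
- ma: [L M T^-2] ✓
- mv: [L M T^-1] ✗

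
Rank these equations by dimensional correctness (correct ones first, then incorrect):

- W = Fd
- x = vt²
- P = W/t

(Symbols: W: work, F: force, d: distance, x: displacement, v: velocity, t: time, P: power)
Dimensionally correct: W = Fd, P = W/t
Dimensionally incorrect: x = vt²
Ordered (correct first, then incorrect): W = Fd, P = W/t, x = vt²

- W = Fd: LHS [L^2 M T^-2], RHS [L^2 M T^-2] → correct ✓
- x = vt²: LHS [L], RHS [L T] → incorrect ✗
- P = W/t: LHS [L^2 M T^-3], RHS [L^2 M T^-3] → correct ✓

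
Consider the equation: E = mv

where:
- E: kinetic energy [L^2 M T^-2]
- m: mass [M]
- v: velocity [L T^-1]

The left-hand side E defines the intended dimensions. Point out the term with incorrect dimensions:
The right-hand side term mv

E has dimensions [L^2 M T^-2], but mv has dimensions [L M T^-1], so the term mv is dimensionally wrong for E.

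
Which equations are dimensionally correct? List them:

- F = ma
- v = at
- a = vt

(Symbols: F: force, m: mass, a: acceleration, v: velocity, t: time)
Dimensionally correct: F = ma, v = at
Dimensionally incorrect: a = vt
Ordered (correct first, then incorrect): F = ma, v = at, a = vt

- F = ma: LHS [L M T^-2], RHS [L M T^-2] → correct ✓
- v = at: LHS [L T^-1], RHS [L T^-1] → correct ✓
- a = vt: LHS [L T^-2], RHS [L] → incorrect ✗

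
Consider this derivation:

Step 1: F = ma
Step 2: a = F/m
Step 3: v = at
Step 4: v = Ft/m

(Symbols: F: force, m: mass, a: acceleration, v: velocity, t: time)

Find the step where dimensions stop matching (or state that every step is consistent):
No step introduces an error — all steps are dimensionally consistent.

Step 1: F = ma → LHS [L M T^-2], RHS [L M T^-2] ✓
Step 2: a = F/m → LHS [L T^-2], RHS [L T^-2] ✓
Step 3: v = at → LHS [L T^-1], RHS [L T^-1] ✓
Step 4: v = Ft/m → LHS [L T^-1], RHS [L T^-1] ✓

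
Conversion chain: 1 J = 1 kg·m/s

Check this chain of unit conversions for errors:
The chain is incorrect (it contains an error).

Incorrect: Joule is kg·m²/s², not kg·m/s (that is momentum)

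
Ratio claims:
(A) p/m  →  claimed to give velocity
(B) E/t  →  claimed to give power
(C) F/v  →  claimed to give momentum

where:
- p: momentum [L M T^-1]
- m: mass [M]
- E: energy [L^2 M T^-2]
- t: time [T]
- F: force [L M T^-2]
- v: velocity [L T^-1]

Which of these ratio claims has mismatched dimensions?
(C) F/v does not give momentum

(A) p/m: [L T^-1] = velocity [L T^-1] ✓
(B) E/t: [L^2 M T^-3] = power [L^2 M T^-3] ✓
(C) F/v: [M T^-1] ≠ momentum [L M T^-1] ✗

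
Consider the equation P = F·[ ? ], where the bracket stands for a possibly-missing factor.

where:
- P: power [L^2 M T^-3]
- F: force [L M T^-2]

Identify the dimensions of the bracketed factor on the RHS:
[L T^-1] — velocity (e.g. v)

P has dimensions [L^2 M T^-3]; F has dimensions [L M T^-2].
The bracketed factor must supply [L^2 M T^-3] / [L M T^-2] = [L T^-1].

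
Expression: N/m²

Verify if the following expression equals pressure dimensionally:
Yes

The expression N/m² has dimensions [L^-1 M T^-2], which is exactly pressure [L^-1 M T^-2].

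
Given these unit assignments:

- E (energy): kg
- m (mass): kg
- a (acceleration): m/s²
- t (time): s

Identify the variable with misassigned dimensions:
E

The variable E (energy) should have units J, not kg.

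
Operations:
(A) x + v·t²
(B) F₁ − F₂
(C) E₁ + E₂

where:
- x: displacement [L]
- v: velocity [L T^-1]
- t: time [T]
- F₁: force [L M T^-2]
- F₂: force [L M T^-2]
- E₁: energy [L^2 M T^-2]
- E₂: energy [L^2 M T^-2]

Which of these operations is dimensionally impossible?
(A) x + v·t²

(A) x + v·t²: x [L] and v·t² [L T] — different dimensions cannot be added/subtracted ✗
(B) F₁ − F₂: F₁ [L M T^-2] and F₂ [L M T^-2] — same dimensions ✓
(C) E₁ + E₂: E₁ [L^2 M T^-2] and E₂ [L^2 M T^-2] — same dimensions ✓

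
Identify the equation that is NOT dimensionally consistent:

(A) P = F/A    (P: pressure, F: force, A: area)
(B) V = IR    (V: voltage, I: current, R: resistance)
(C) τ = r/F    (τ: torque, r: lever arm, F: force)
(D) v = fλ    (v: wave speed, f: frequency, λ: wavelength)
(C) τ = r/F

The equation (C) τ = r/F is dimensionally incorrect.

LHS (τ): [L^2 M T^-2]
RHS (r/F): [M^-1 T^2] ✗

The dimensions do not match. The other three equations balance.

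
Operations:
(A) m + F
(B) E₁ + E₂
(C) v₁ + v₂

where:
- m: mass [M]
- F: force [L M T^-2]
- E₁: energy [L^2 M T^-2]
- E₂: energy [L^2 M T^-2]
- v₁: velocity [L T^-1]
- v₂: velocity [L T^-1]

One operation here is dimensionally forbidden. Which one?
(A) m + F

(A) m + F: m [M] and F [L M T^-2] — different dimensions cannot be added/subtracted ✗
(B) E₁ + E₂: E₁ [L^2 M T^-2] and E₂ [L^2 M T^-2] — same dimensions ✓
(C) v₁ + v₂: v₁ [L T^-1] and v₂ [L T^-1] — same dimensions ✓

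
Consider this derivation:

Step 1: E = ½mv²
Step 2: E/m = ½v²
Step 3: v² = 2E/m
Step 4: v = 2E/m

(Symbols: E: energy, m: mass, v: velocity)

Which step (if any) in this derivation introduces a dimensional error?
Step 4

Step 1: E = ½mv² → LHS [L^2 M T^-2], RHS [L^2 M T^-2] ✓
Step 2: E/m = ½v² → LHS [L^2 T^-2], RHS [L^2 T^-2] ✓
Step 3: v² = 2E/m → LHS [L^2 T^-2], RHS [L^2 T^-2] ✓
Step 4: v = 2E/m → LHS [L T^-1], RHS [L^2 T^-2] ✗

The first dimensional inconsistency appears in step 4: v = 2E/m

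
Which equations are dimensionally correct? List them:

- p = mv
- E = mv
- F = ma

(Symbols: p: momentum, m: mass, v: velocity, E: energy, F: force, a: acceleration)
Dimensionally correct: p = mv, F = ma
Dimensionally incorrect: E = mv
Ordered (correct first, then incorrect): p = mv, F = ma, E = mv

- p = mv: LHS [L M T^-1], RHS [L M T^-1] → correct ✓
- E = mv: LHS [L^2 M T^-2], RHS [L M T^-1] → incorrect ✗
- F = ma: LHS [L M T^-2], RHS [L M T^-2] → correct ✓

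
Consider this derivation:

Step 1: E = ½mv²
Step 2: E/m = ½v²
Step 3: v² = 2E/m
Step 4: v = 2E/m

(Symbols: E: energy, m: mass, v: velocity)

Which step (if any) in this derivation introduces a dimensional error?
Step 4

Step 1: E = ½mv² → LHS [L^2 M T^-2], RHS [L^2 M T^-2] ✓
Step 2: E/m = ½v² → LHS [L^2 T^-2], RHS [L^2 T^-2] ✓
Step 3: v² = 2E/m → LHS [L^2 T^-2], RHS [L^2 T^-2] ✓
Step 4: v = 2E/m → LHS [L T^-1], RHS [L^2 T^-2] ✗

The first dimensional inconsistency appears in step 4: v = 2E/m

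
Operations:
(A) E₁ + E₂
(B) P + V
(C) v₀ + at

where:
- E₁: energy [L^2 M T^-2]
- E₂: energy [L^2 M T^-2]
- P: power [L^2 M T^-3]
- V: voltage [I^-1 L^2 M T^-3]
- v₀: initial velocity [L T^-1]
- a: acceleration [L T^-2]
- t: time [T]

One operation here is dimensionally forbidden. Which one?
(B) P + V

(A) E₁ + E₂: E₁ [L^2 M T^-2] and E₂ [L^2 M T^-2] — same dimensions ✓
(B) P + V: P [L^2 M T^-3] and V [I^-1 L^2 M T^-3] — different dimensions cannot be added/subtracted ✗
(C) v₀ + at: v₀ [L T^-1] and at [L T^-1] — same dimensions ✓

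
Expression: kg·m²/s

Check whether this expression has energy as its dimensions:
No

The expression kg·m²/s has dimensions [L^2 M T^-1], but energy has dimensions [L^2 M T^-2].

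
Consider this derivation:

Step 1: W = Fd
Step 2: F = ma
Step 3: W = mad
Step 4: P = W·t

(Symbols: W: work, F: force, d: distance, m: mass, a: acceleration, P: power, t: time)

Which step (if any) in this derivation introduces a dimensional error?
Step 4

Step 1: W = Fd → LHS [L^2 M T^-2], RHS [L^2 M T^-2] ✓
Step 2: F = ma → LHS [L M T^-2], RHS [L M T^-2] ✓
Step 3: W = mad → LHS [L^2 M T^-2], RHS [L^2 M T^-2] ✓
Step 4: P = W·t → LHS [L^2 M T^-3], RHS [L^2 M T^-1] ✗

The first dimensional inconsistency appears in step 4: P = W·t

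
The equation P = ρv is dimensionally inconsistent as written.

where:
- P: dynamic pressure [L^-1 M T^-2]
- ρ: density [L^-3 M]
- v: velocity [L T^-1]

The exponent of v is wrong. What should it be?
The exponent of v should be 2: P = ρv^2

The LHS P has dimensions [L^-1 M T^-2]; v has dimensions [L T^-1].
As written, the RHS ρv (exponent 1 on v) has dimensions [L^-2 M T^-1], which does not match.
With exponent 2, the RHS ρv^2 has dimensions [L^-1 M T^-2], matching the LHS.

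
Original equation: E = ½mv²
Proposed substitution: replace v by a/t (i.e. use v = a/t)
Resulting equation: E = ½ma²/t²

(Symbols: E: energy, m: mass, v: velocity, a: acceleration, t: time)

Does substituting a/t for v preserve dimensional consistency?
No

[v] = [L T^-1] and [a/t] = [L T^-3]. These differ, so the substitution replaces a quantity by one of different dimensions and the result E = ½ma²/t² has LHS [L^2 M T^-2] vs RHS [L^2 M T^-6] — inconsistent.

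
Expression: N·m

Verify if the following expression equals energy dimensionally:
Yes

The expression N·m has dimensions [L^2 M T^-2], which is exactly energy [L^2 M T^-2].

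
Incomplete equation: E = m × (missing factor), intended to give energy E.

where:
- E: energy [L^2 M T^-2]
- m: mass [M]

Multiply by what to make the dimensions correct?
v² (velocity squared), dimensions [L^2 T^-2]

E has dimensions [L^2 M T^-2] and m has dimensions [M].
The missing factor must have dimensions [L^2 M T^-2] / [M] = [L^2 T^-2], i.e. velocity squared (v²).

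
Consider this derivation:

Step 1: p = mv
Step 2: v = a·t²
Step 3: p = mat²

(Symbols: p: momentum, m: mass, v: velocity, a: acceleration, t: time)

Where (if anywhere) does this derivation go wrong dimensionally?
Step 2

Step 1: p = mv → LHS [L M T^-1], RHS [L M T^-1] ✓
Step 2: v = a·t² → LHS [L T^-1], RHS [L] ✗

The first dimensional inconsistency appears in step 2: v = a·t²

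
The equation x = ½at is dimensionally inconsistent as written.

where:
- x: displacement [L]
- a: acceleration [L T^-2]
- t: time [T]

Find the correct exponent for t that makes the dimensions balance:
The exponent of t should be 2: x = ½at^2

The LHS x has dimensions [L]; t has dimensions [T].
As written, the RHS ½at (exponent 1 on t) has dimensions [L T^-1], which does not match.
With exponent 2, the RHS ½at^2 has dimensions [L], matching the LHS.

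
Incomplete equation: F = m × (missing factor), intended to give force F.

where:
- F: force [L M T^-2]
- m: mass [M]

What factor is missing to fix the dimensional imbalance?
a (acceleration), dimensions [L T^-2]

F has dimensions [L M T^-2] and m has dimensions [M].
The missing factor must have dimensions [L M T^-2] / [M] = [L T^-2], i.e. acceleration (a).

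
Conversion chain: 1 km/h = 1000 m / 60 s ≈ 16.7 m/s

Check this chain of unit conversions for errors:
The chain is incorrect (it contains an error).

Incorrect: 1 h = 3600 s, not 60 s (1 km/h ≈ 0.278 m/s)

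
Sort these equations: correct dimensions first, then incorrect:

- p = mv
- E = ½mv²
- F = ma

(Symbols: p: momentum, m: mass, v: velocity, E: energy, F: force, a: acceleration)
Dimensionally correct: p = mv, E = ½mv², F = ma
Dimensionally incorrect: none
Ordered (correct first, then incorrect): p = mv, E = ½mv², F = ma

- p = mv: LHS [L M T^-1], RHS [L M T^-1] → correct ✓
- E = ½mv²: LHS [L^2 M T^-2], RHS [L^2 M T^-2] → correct ✓
- F = ma: LHS [L M T^-2], RHS [L M T^-2] → correct ✓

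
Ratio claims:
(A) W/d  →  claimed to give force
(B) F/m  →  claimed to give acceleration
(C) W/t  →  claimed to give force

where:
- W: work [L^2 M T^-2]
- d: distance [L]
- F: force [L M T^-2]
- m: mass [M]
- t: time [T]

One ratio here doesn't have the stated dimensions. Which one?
(C) W/t does not give force

(A) W/d: [L M T^-2] = force [L M T^-2] ✓
(B) F/m: [L T^-2] = acceleration [L T^-2] ✓
(C) W/t: [L^2 M T^-3] ≠ force [L M T^-2] ✗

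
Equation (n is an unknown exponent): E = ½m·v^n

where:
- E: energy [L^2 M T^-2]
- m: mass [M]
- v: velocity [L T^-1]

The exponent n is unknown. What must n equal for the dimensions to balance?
n = 2

E has dimensions [L^2 M T^-2]; v has dimensions [L T^-1].
The rest of the RHS has dimensions [M], so v^n must supply [L^2 T^-2].
With n = 2: ½m·v^2 has dimensions [L^2 M T^-2], matching the LHS ✓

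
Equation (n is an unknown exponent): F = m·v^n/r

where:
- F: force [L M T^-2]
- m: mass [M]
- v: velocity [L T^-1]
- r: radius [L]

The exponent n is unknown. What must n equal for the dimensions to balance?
n = 2

F has dimensions [L M T^-2]; v has dimensions [L T^-1].
The rest of the RHS has dimensions [L^-1 M], so v^n must supply [L^2 T^-2].
With n = 2: m·v^2/r has dimensions [L M T^-2], matching the LHS ✓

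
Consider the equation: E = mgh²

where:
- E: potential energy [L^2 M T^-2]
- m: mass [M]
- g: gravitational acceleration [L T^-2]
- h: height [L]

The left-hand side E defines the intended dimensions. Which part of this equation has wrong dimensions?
The right-hand side term mgh²

E has dimensions [L^2 M T^-2], but mgh² has dimensions [L^3 M T^-2], so the term mgh² is dimensionally wrong for E.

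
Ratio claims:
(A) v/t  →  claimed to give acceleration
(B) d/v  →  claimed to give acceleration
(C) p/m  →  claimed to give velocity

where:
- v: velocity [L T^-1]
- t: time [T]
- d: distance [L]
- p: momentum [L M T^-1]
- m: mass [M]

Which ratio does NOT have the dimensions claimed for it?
(B) d/v does not give acceleration

(A) v/t: [L T^-2] = acceleration [L T^-2] ✓
(B) d/v: [T] ≠ acceleration [L T^-2] ✗
(C) p/m: [L T^-1] = velocity [L T^-1] ✓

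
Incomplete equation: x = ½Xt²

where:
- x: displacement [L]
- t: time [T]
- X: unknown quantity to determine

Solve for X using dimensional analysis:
X = a (acceleration), dimensions [L T^-2]

x has dimensions [L]; the rest of the RHS (½ t²) has dimensions [T^2].
So X must have dimensions [L T^-2] — X = a (acceleration).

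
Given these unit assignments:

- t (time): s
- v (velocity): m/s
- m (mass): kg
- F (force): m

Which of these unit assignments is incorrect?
F

The variable F (force) should have units N, not m.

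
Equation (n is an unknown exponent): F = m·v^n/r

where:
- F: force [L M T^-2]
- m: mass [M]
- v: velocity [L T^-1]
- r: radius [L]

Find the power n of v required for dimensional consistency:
n = 2

F has dimensions [L M T^-2]; v has dimensions [L T^-1].
The rest of the RHS has dimensions [L^-1 M], so v^n must supply [L^2 T^-2].
With n = 2: m·v^2/r has dimensions [L M T^-2], matching the LHS ✓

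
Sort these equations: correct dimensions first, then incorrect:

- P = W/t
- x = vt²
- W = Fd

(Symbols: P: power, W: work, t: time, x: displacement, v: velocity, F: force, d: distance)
Dimensionally correct: P = W/t, W = Fd
Dimensionally incorrect: x = vt²
Ordered (correct first, then incorrect): P = W/t, W = Fd, x = vt²

- P = W/t: LHS [L^2 M T^-3], RHS [L^2 M T^-3] → correct ✓
- x = vt²: LHS [L], RHS [L T] → incorrect ✗
- W = Fd: LHS [L^2 M T^-2], RHS [L^2 M T^-2] → correct ✓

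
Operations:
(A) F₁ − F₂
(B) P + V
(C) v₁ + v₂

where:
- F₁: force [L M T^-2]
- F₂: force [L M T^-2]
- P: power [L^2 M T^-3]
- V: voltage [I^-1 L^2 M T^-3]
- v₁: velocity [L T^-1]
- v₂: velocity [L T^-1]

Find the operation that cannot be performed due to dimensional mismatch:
(B) P + V

(A) F₁ − F₂: F₁ [L M T^-2] and F₂ [L M T^-2] — same dimensions ✓
(B) P + V: P [L^2 M T^-3] and V [I^-1 L^2 M T^-3] — different dimensions cannot be added/subtracted ✗
(C) v₁ + v₂: v₁ [L T^-1] and v₂ [L T^-1] — same dimensions ✓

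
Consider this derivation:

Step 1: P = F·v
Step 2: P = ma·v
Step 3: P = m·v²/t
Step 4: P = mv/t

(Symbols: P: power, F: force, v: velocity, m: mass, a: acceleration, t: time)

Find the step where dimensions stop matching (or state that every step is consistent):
Step 4

Step 1: P = F·v → LHS [L^2 M T^-3], RHS [L^2 M T^-3] ✓
Step 2: P = ma·v → LHS [L^2 M T^-3], RHS [L^2 M T^-3] ✓
Step 3: P = m·v²/t → LHS [L^2 M T^-3], RHS [L^2 M T^-3] ✓
Step 4: P = mv/t → LHS [L^2 M T^-3], RHS [L M T^-2] ✗

The first dimensional inconsistency appears in step 4: P = mv/t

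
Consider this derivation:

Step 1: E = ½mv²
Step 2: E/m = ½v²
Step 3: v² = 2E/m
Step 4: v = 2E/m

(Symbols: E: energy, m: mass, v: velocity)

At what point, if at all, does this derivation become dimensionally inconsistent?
Step 4

Step 1: E = ½mv² → LHS [L^2 M T^-2], RHS [L^2 M T^-2] ✓
Step 2: E/m = ½v² → LHS [L^2 T^-2], RHS [L^2 T^-2] ✓
Step 3: v² = 2E/m → LHS [L^2 T^-2], RHS [L^2 T^-2] ✓
Step 4: v = 2E/m → LHS [L T^-1], RHS [L^2 T^-2] ✗

The first dimensional inconsistency appears in step 4: v = 2E/m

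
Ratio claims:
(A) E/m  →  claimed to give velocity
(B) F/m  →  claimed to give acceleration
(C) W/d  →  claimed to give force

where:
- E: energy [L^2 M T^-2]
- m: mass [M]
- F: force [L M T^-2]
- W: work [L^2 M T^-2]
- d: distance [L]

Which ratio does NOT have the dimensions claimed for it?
(A) E/m does not give velocity

(A) E/m: [L^2 T^-2] ≠ velocity [L T^-1] ✗
(B) F/m: [L T^-2] = acceleration [L T^-2] ✓
(C) W/d: [L M T^-2] = force [L M T^-2] ✓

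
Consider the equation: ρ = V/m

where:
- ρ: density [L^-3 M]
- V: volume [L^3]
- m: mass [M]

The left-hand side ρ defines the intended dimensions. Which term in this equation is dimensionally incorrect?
The right-hand side term V/m

ρ has dimensions [L^-3 M], but V/m has dimensions [L^3 M^-1], so the term V/m is dimensionally wrong for ρ.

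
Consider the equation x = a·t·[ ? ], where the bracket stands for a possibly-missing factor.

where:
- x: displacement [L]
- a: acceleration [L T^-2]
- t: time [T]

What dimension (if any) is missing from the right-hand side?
[T] — time (e.g. t)

x has dimensions [L]; a·t has dimensions [L T^-1].
The bracketed factor must supply [L] / [L T^-1] = [T].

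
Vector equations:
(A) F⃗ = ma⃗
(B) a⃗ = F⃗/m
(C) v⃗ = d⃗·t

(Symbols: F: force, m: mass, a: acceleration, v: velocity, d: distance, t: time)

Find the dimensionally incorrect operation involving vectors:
(C) v⃗ = d⃗·t

(A) F⃗ = ma⃗: LHS [L M T^-2], RHS [L M T^-2] ✓ — Force and acceleration are vectors, mass is a scalar
(B) a⃗ = F⃗/m: LHS [L T^-2], RHS [L T^-2] ✓ — force (vector) divided by mass (scalar)
(C) v⃗ = d⃗·t: LHS [L T^-1], RHS [L T] ✗ — velocity is displacement per time; should be d⃗/t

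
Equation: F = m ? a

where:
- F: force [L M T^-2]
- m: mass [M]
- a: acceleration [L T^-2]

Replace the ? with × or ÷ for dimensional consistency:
multiplication (×): F = m × a

F [L M T^-2]; m [M]; a [L T^-2].
m × a → [L M T^-2] ✓
m ÷ a → [L^-1 M T^2] ✗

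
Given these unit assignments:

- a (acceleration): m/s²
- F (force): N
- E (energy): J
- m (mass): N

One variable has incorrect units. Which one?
m

The variable m (mass) should have units kg, not N.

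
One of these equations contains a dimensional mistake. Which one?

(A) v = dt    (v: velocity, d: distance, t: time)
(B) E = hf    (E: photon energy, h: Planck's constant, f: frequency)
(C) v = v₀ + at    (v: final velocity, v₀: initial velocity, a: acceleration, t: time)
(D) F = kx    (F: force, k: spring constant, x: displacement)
(A) v = dt

The equation (A) v = dt is dimensionally incorrect.

LHS (v): [L T^-1]
RHS (dt): [L T] ✗

The dimensions do not match. The other three equations balance.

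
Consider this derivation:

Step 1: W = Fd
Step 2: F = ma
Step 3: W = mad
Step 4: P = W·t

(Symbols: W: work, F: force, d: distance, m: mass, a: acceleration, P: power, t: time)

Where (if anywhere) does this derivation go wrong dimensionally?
Step 4

Step 1: W = Fd → LHS [L^2 M T^-2], RHS [L^2 M T^-2] ✓
Step 2: F = ma → LHS [L M T^-2], RHS [L M T^-2] ✓
Step 3: W = mad → LHS [L^2 M T^-2], RHS [L^2 M T^-2] ✓
Step 4: P = W·t → LHS [L^2 M T^-3], RHS [L^2 M T^-1] ✗

The first dimensional inconsistency appears in step 4: P = W·t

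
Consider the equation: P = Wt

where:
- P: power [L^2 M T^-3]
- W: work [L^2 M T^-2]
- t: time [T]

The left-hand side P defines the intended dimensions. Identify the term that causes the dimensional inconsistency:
The right-hand side term Wt

P has dimensions [L^2 M T^-3], but Wt has dimensions [L^2 M T^-1], so the term Wt is dimensionally wrong for P.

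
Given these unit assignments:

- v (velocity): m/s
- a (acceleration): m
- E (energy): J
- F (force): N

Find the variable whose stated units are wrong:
a

The variable a (acceleration) should have units m/s², not m.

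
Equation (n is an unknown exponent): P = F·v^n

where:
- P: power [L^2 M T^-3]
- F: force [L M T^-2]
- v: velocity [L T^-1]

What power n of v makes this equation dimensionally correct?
n = 1

P has dimensions [L^2 M T^-3]; v has dimensions [L T^-1].
The rest of the RHS has dimensions [L M T^-2], so v^n must supply [L T^-1].
With n = 1: F·v^1 has dimensions [L^2 M T^-3], matching the LHS ✓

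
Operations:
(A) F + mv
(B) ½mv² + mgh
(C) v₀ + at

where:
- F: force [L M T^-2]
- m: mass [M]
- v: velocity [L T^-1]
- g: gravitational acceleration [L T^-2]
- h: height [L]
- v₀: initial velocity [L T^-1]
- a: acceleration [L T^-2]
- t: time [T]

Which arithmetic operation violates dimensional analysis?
(A) F + mv

(A) F + mv: F [L M T^-2] and mv [L M T^-1] — different dimensions cannot be added/subtracted ✗
(B) ½mv² + mgh: ½mv² [L^2 M T^-2] and mgh [L^2 M T^-2] — same dimensions ✓
(C) v₀ + at: v₀ [L T^-1] and at [L T^-1] — same dimensions ✓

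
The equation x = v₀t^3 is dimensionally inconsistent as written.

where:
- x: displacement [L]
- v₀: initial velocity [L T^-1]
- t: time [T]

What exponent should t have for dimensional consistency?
The exponent of t should be 1: x = v₀t

The LHS x has dimensions [L]; t has dimensions [T].
As written, the RHS v₀t^3 (exponent 3 on t) has dimensions [L T^2], which does not match.
With exponent 1, the RHS v₀t has dimensions [L], matching the LHS.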